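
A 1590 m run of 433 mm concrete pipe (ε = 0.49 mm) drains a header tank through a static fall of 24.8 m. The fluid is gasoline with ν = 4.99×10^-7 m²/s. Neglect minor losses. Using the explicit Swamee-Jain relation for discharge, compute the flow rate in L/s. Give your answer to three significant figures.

Swamee-Jain (Type II): Q = -0.965·√(gD⁵h_f/L)·ln[ε/(3.7D) + √(3.17ν²L/(gD³h_f))]
√(gD⁵h_f/L) = √(9.81·0.433⁵·24.8/1590) = 0.04826
ε/(3.7D) = 3.06×10^-4; √(3.17ν²L/(gD³h_f)) = 7.97×10^-6
Q = -0.965·0.04826·ln(3.138×10^-4) = 0.3757 m³/s
Check: V = 2.55 m/s, Re = 2.21×10^6, f = 0.02042, h_f = 24.9 m ≈ 24.8 m ✓

Q ≈ 376 L/s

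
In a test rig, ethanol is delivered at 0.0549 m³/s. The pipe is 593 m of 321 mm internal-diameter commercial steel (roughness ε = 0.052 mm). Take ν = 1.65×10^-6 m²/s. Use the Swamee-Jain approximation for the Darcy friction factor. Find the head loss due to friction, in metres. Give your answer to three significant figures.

V = 4Q/(πD²) = 4·0.0549/(π·0.321²) = 0.6784 m/s
Re = VD/ν = 0.6784·0.321/1.65×10^-6 = 1.32×10^5 → turbulent
ε/D = 0.052/321 = 1.62×10^-4
Swamee-Jain: f = 0.01795
h_f = f(L/D)V²/(2g) = 0.01795·(593/0.321)·0.6784²/(2·9.81) = 0.7776 m

h_f ≈ 0.778 m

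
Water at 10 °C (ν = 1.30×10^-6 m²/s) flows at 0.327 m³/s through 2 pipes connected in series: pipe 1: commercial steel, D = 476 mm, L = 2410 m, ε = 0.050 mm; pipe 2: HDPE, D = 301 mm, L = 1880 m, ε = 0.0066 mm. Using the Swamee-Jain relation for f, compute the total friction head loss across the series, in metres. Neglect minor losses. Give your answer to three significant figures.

Pipe 1: V = 1.838 m/s, Re = 6.73×10^5, ε/D = 1.05×10^-4, f = 0.01408, h_1 = f(L/D)V²/2g = 12.26 m
Pipe 2: V = 4.595 m/s, Re = 1.06×10^6, ε/D = 2.19×10^-5, f = 0.01202, h_2 = f(L/D)V²/2g = 80.82 m
Series → Q common, losses add: H = Σh = 93.09 m

H ≈ 93.1 m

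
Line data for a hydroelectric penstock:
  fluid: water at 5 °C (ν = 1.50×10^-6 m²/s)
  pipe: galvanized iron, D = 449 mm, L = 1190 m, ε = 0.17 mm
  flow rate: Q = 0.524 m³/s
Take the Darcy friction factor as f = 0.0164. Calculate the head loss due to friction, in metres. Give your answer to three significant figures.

V = 4Q/(πD²) = 4·0.524/(π·0.449²) = 3.309 m/s
h_f = f(L/D)V²/(2g) = 0.01640·(1190/0.449)·3.309²/(2·9.81) = 24.26 m

h_f ≈ 24.3 m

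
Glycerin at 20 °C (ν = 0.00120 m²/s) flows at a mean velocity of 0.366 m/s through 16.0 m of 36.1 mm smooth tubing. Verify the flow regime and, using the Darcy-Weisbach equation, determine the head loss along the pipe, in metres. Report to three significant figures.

Re = VD/ν = 0.366·0.03610/0.00120 = 11.0 → laminar (Re < 2300)
f = 64/Re = 5.813
h_f = f(L/D)V²/(2g) = 5.813·(16.0/0.03610)·0.366²/(2·9.81) = 17.59 m

h_f ≈ 17.6 m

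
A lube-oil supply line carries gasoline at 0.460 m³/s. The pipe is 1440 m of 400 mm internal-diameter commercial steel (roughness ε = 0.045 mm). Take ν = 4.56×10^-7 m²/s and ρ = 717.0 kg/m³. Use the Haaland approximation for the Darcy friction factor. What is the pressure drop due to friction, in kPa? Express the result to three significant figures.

V = 4Q/(πD²) = 4·0.460/(π·0.400²) = 3.661 m/s
Re = VD/ν = 3.661·0.400/4.56×10^-7 = 3.21×10^6 → turbulent
ε/D = 0.045/400 = 1.12×10^-4
Haaland: f = 0.01271
h_f = f(L/D)V²/(2g) = 0.01271·(1440/0.400)·3.661²/(2·9.81) = 31.26 m
Δp = ρg·h_f = 717.0·9.81·31.26 = 219.9 kPa

Δp ≈ 220 kPa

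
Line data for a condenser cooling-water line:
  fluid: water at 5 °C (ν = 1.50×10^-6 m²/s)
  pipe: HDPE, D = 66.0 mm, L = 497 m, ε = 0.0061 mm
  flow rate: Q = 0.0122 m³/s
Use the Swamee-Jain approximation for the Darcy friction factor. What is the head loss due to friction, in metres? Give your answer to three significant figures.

V = 4Q/(πD²) = 4·0.0122/(π·0.0660²) = 3.566 m/s
Re = VD/ν = 3.566·0.0660/1.50×10^-6 = 1.57×10^5 → turbulent
ε/D = 0.0061/66.0 = 9.24×10^-5
Swamee-Jain: f = 0.01699
h_f = f(L/D)V²/(2g) = 0.01699·(497/0.0660)·3.566²/(2·9.81) = 82.93 m

h_f ≈ 82.9 m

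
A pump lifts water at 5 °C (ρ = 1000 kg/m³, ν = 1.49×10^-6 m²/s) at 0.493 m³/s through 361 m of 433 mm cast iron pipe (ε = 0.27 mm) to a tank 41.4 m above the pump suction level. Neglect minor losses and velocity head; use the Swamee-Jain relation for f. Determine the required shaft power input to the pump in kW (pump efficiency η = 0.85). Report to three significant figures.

P_shaft ≈ 285 kW

V = 4Q/(πD²) = 3.348 m/s; Re = 9.73×10^5; ε/D = 6.24×10^-4; f = 0.01810
h_f = f(L/D)V²/2g = 8.620 m
Total head H = z + h_f = 41.4 + 8.620 = 50.02 m
P_hyd = ρgQH = 1000·9.81·0.493·50.02 = 241.9 kW
P_shaft = P_hyd/η = 241.9/0.85 = 284.6 kW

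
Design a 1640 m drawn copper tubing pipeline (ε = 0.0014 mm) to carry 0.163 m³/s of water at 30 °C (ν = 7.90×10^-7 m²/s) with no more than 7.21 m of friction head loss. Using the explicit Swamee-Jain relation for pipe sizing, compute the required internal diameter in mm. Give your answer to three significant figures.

D ≈ 366 mm

Swamee-Jain (Type III): D = 0.66·[ε^1.25·(LQ²/(gh_f))^4.75 + ν·Q^9.4·(L/(gh_f))^5.2]^0.04
LQ²/(gh_f) = 0.6160; L/(gh_f) = 23.19
Term 1 = ε^1.25·(…)^4.75 = 4.82×10^-9; Term 2 = ν·Q^9.4·(…)^5.2 = 3.90×10^-7
D = 0.66·(4.82×10^-9 + 3.90×10^-7)^0.04 = 0.3659 m = 366 mm
Check: V = 1.55 m/s, Re = 7.18×10^5, f = 0.01236, h_f = 6.78 m ≈ 7.21 m ✓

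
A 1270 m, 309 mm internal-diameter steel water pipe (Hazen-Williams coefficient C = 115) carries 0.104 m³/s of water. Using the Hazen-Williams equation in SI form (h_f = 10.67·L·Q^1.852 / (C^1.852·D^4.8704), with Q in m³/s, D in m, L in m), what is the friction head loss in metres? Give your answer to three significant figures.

h_f ≈ 9.53 m

h_f = 10.67·1270·0.104^1.852 / (115^1.852·0.309^4.8704) = 9.533 m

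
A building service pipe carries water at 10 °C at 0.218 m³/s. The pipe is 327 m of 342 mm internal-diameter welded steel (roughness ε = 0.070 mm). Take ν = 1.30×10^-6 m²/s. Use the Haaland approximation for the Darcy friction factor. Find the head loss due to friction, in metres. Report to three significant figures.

h_f ≈ 4.14 m

V = 4Q/(πD²) = 4·0.218/(π·0.342²) = 2.373 m/s
Re = VD/ν = 2.373·0.342/1.30×10^-6 = 6.24×10^5 → turbulent
ε/D = 0.070/342 = 2.05×10^-4
Haaland: f = 0.01508
h_f = f(L/D)V²/(2g) = 0.01508·(327/0.342)·2.373²/(2·9.81) = 4.137 m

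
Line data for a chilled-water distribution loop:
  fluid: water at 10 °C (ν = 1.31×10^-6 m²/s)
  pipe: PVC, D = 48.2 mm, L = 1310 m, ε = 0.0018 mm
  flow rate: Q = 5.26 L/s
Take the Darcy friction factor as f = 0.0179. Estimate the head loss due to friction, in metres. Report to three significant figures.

V = 4Q/(πD²) = 4·0.00526/(π·0.0482²) = 2.883 m/s
h_f = f(L/D)V²/(2g) = 0.01790·(1310/0.0482)·2.883²/(2·9.81) = 206.1 m

h_f ≈ 206 m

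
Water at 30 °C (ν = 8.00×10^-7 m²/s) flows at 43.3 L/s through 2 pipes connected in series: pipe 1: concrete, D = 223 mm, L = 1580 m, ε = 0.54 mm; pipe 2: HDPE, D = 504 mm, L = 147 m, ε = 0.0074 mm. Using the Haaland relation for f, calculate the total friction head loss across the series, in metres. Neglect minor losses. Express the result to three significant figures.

Pipe 1: V = 1.109 m/s, Re = 3.09×10^5, ε/D = 0.00242, f = 0.02516, h_1 = f(L/D)V²/2g = 11.17 m
Pipe 2: V = 0.2170 m/s, Re = 1.37×10^5, ε/D = 1.47×10^-5, f = 0.01678, h_2 = f(L/D)V²/2g = 0.01175 m
Series → Q common, losses add: H = Σh = 11.18 m

H ≈ 11.2 m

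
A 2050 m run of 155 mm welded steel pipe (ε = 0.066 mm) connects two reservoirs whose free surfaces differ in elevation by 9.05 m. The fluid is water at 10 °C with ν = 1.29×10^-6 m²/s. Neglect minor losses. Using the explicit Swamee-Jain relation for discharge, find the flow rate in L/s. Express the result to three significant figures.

Q ≈ 15.4 L/s

Swamee-Jain (Type II): Q = -0.965·√(gD⁵h_f/L)·ln[ε/(3.7D) + √(3.17ν²L/(gD³h_f))]
√(gD⁵h_f/L) = √(9.81·0.155⁵·9.05/2050) = 0.001968
ε/(3.7D) = 1.15×10^-4; √(3.17ν²L/(gD³h_f)) = 1.81×10^-4
Q = -0.965·0.001968·ln(2.959×10^-4) = 0.01543 m³/s
Check: V = 0.818 m/s, Re = 9.83×10^4, f = 0.02013, h_f = 9.08 m ≈ 9.05 m ✓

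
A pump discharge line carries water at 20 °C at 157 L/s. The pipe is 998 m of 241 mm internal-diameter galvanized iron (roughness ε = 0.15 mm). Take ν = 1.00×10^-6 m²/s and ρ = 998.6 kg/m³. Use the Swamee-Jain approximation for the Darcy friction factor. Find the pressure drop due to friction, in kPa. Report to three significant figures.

V = 4Q/(πD²) = 4·0.157/(π·0.241²) = 3.442 m/s
Re = VD/ν = 3.442·0.241/1.00×10^-6 = 8.29×10^5 → turbulent
ε/D = 0.15/241 = 6.22×10^-4
Swamee-Jain: f = 0.01817
h_f = f(L/D)V²/(2g) = 0.01817·(998/0.241)·3.442²/(2·9.81) = 45.43 m
Δp = ρg·h_f = 998.6·9.81·45.43 = 445.0 kPa

Δp ≈ 445 kPa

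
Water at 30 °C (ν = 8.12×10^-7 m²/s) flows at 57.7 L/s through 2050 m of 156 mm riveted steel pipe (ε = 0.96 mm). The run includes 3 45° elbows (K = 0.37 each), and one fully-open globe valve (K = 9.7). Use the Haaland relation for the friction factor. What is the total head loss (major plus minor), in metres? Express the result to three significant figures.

V = 4Q/(πD²) = 3.019 m/s; V²/2g = 0.4645 m
Re = 5.80×10^5, ε/D = 0.00615 → f = 0.03257 (Haaland)
Major: h_f = f(L/D)·V²/2g = 0.03257·13141·0.4645 = 198.8 m
Minor: ΣK = 10.8; h_m = ΣK·V²/2g = 5.021 m
Total H_L = 198.8 + 5.021 = 203.8 m

H_L ≈ 204 m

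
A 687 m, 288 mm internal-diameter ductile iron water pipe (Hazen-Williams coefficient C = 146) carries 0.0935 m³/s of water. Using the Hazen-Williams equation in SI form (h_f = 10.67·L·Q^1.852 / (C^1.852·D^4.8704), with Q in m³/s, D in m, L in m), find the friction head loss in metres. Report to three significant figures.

h_f = 10.67·687·0.0935^1.852 / (146^1.852·0.288^4.8704) = 3.834 m

h_f ≈ 3.83 m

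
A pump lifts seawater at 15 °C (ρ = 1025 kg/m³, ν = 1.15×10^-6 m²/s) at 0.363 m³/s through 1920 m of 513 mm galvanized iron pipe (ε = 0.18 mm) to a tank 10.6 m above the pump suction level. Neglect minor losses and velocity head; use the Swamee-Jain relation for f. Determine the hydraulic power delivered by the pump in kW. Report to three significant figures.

V = 4Q/(πD²) = 1.756 m/s; Re = 7.83×10^5; ε/D = 3.51×10^-4; f = 0.01636
h_f = f(L/D)V²/2g = 9.626 m
Total head H = z + h_f = 10.6 + 9.626 = 20.23 m
P_hyd = ρgQH = 1025·9.81·0.363·20.23 = 73.83 kW

P_hyd ≈ 73.8 kW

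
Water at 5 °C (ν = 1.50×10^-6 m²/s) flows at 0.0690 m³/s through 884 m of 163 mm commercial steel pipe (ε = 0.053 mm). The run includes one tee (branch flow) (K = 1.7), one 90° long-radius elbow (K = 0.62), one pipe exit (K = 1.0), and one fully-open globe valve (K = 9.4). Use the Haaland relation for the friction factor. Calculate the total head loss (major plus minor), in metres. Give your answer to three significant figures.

H_L ≈ 57.6 m

V = 4Q/(πD²) = 3.307 m/s; V²/2g = 0.5573 m
Re = 3.59×10^5, ε/D = 3.25×10^-4 → f = 0.01673 (Haaland)
Major: h_f = f(L/D)·V²/2g = 0.01673·5423·0.5573 = 50.56 m
Minor: ΣK = 12.7; h_m = ΣK·V²/2g = 7.089 m
Total H_L = 50.56 + 7.089 = 57.65 m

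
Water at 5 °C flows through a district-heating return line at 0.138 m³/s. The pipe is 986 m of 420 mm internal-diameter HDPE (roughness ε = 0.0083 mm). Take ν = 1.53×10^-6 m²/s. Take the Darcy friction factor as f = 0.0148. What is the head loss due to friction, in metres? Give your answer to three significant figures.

h_f ≈ 1.76 m

V = 4Q/(πD²) = 4·0.138/(π·0.420²) = 0.9961 m/s
h_f = f(L/D)V²/(2g) = 0.01480·(986/0.420)·0.9961²/(2·9.81) = 1.757 m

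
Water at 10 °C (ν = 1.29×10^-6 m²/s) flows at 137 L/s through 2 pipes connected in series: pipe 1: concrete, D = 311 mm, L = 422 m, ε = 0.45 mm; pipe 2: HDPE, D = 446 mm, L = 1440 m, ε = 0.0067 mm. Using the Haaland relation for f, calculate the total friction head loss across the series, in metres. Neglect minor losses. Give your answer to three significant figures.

H ≈ 6.78 m

Pipe 1: V = 1.803 m/s, Re = 4.35×10^5, ε/D = 0.00145, f = 0.02203, h_1 = f(L/D)V²/2g = 4.956 m
Pipe 2: V = 0.8769 m/s, Re = 3.03×10^5, ε/D = 1.50×10^-5, f = 0.01444, h_2 = f(L/D)V²/2g = 1.827 m
Series → Q common, losses add: H = Σh = 6.783 m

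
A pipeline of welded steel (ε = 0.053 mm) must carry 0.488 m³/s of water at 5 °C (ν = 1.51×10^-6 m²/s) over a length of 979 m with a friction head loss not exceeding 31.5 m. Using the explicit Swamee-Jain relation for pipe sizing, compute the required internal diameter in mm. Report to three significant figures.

Swamee-Jain (Type III): D = 0.66·[ε^1.25·(LQ²/(gh_f))^4.75 + ν·Q^9.4·(L/(gh_f))^5.2]^0.04
LQ²/(gh_f) = 0.7545; L/(gh_f) = 3.168
Term 1 = ε^1.25·(…)^4.75 = 1.19×10^-6; Term 2 = ν·Q^9.4·(…)^5.2 = 7.15×10^-7
D = 0.66·(1.19×10^-6 + 7.15×10^-7)^0.04 = 0.3897 m = 390 mm
Check: V = 4.09 m/s, Re = 1.06×10^6, f = 0.01395, h_f = 29.9 m ≈ 31.5 m ✓

D ≈ 390 mm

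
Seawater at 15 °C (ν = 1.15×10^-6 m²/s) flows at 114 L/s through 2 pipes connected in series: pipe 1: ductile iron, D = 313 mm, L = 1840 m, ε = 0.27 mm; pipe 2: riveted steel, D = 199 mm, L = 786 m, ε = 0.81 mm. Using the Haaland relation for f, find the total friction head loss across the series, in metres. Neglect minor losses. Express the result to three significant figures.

H ≈ 90.8 m

Pipe 1: V = 1.482 m/s, Re = 4.03×10^5, ε/D = 8.63×10^-4, f = 0.01970, h_1 = f(L/D)V²/2g = 12.95 m
Pipe 2: V = 3.665 m/s, Re = 6.34×10^5, ε/D = 0.00407, f = 0.02878, h_2 = f(L/D)V²/2g = 77.82 m
Series → Q common, losses add: H = Σh = 90.78 m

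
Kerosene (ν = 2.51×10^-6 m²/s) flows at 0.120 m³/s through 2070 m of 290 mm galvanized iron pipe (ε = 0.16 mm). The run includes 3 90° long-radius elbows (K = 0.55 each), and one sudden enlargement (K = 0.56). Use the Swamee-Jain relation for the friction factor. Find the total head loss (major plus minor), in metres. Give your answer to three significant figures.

H_L ≈ 23.3 m

V = 4Q/(πD²) = 1.817 m/s; V²/2g = 0.1682 m
Re = 2.10×10^5, ε/D = 5.52×10^-4 → f = 0.01912 (Swamee-Jain)
Major: h_f = f(L/D)·V²/2g = 0.01912·7138·0.1682 = 22.96 m
Minor: ΣK = 2.21; h_m = ΣK·V²/2g = 0.3718 m
Total H_L = 22.96 + 0.3718 = 23.33 m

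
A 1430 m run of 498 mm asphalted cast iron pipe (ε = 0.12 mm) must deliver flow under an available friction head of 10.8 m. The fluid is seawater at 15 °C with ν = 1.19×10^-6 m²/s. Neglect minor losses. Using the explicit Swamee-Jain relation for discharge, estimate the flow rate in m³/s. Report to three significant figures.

Swamee-Jain (Type II): Q = -0.965·√(gD⁵h_f/L)·ln[ε/(3.7D) + √(3.17ν²L/(gD³h_f))]
√(gD⁵h_f/L) = √(9.81·0.498⁵·10.8/1430) = 0.04764
ε/(3.7D) = 6.51×10^-5; √(3.17ν²L/(gD³h_f)) = 2.21×10^-5
Q = -0.965·0.04764·ln(8.727×10^-5) = 0.4297 m³/s
Check: V = 2.21 m/s, Re = 9.23×10^5, f = 0.01526, h_f = 10.9 m ≈ 10.8 m ✓

Q ≈ 0.430 m³/s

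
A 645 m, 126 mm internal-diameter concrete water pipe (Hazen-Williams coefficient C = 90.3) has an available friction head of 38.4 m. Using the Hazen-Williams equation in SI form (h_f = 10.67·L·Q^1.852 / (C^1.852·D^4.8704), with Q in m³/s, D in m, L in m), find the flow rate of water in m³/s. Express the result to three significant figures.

Rearranging: Q = [h_f·C^1.852·D^4.8704 / (10.67·L)]^(1/1.852)
Q = [38.4·90.3^1.852·0.126^4.8704 / (10.67·645)]^0.540 = 0.02361 m³/s

Q ≈ 0.0236 m³/s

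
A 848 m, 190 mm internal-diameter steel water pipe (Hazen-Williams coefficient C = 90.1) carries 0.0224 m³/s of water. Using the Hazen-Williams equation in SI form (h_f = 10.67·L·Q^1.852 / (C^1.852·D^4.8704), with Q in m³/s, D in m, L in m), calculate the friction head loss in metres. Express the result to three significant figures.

h_f ≈ 6.22 m

h_f = 10.67·848·0.0224^1.852 / (90.1^1.852·0.190^4.8704) = 6.221 m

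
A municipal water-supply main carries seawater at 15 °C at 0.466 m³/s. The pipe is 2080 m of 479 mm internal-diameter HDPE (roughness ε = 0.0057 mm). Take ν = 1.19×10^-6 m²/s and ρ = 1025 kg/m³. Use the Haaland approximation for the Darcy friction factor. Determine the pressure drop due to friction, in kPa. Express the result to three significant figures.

V = 4Q/(πD²) = 4·0.466/(π·0.479²) = 2.586 m/s
Re = VD/ν = 2.586·0.479/1.19×10^-6 = 1.04×10^6 → turbulent
ε/D = 0.0057/479 = 1.19×10^-5
Haaland: f = 0.01173
h_f = f(L/D)V²/(2g) = 0.01173·(2080/0.479)·2.586²/(2·9.81) = 17.36 m
Δp = ρg·h_f = 1025·9.81·17.36 = 174.6 kPa

Δp ≈ 175 kPa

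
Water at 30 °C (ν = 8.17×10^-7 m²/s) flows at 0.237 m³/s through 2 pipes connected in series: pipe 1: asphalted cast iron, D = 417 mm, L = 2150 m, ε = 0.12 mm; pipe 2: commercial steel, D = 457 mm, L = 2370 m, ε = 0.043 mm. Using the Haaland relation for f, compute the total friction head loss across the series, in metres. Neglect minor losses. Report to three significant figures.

H ≈ 19.8 m

Pipe 1: V = 1.735 m/s, Re = 8.86×10^5, ε/D = 2.88×10^-4, f = 0.01557, h_1 = f(L/D)V²/2g = 12.32 m
Pipe 2: V = 1.445 m/s, Re = 8.08×10^5, ε/D = 9.41×10^-5, f = 0.01349, h_2 = f(L/D)V²/2g = 7.444 m
Series → Q common, losses add: H = Σh = 19.76 m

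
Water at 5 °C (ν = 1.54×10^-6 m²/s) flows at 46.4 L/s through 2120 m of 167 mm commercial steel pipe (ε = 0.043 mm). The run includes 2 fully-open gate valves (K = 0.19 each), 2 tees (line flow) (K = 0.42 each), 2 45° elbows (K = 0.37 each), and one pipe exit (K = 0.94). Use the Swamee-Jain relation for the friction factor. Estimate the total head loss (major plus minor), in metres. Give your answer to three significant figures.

H_L ≈ 50.7 m

V = 4Q/(πD²) = 2.118 m/s; V²/2g = 0.2287 m
Re = 2.30×10^5, ε/D = 2.57×10^-4 → f = 0.01724 (Swamee-Jain)
Major: h_f = f(L/D)·V²/2g = 0.01724·12695·0.2287 = 50.05 m
Minor: ΣK = 2.90; h_m = ΣK·V²/2g = 0.6633 m
Total H_L = 50.05 + 0.6633 = 50.71 m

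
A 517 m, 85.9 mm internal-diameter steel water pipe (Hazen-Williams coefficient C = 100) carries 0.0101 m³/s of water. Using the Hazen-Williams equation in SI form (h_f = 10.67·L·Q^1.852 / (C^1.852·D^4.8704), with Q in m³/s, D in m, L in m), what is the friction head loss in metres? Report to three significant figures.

h_f ≈ 34.2 m

h_f = 10.67·517·0.0101^1.852 / (100^1.852·0.0859^4.8704) = 34.16 m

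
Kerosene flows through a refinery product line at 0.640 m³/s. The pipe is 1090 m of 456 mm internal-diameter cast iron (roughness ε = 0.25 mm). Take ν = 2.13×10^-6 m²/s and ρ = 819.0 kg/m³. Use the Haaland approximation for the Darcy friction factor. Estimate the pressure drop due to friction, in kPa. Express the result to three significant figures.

V = 4Q/(πD²) = 4·0.640/(π·0.456²) = 3.919 m/s
Re = VD/ν = 3.919·0.456/2.13×10^-6 = 8.39×10^5 → turbulent
ε/D = 0.25/456 = 5.48×10^-4
Haaland: f = 0.01757
h_f = f(L/D)V²/(2g) = 0.01757·(1090/0.456)·3.919²/(2·9.81) = 32.88 m
Δp = ρg·h_f = 819.0·9.81·32.88 = 264.1 kPa

Δp ≈ 264 kPa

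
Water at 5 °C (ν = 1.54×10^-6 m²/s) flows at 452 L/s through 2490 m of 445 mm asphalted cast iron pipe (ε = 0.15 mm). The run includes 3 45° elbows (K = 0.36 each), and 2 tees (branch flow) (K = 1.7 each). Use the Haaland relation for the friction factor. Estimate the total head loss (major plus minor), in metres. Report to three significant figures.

H_L ≈ 40.5 m

V = 4Q/(πD²) = 2.906 m/s; V²/2g = 0.4305 m
Re = 8.40×10^5, ε/D = 3.37×10^-4 → f = 0.01603 (Haaland)
Major: h_f = f(L/D)·V²/2g = 0.01603·5596·0.4305 = 38.62 m
Minor: ΣK = 4.48; h_m = ΣK·V²/2g = 1.929 m
Total H_L = 38.62 + 1.929 = 40.55 m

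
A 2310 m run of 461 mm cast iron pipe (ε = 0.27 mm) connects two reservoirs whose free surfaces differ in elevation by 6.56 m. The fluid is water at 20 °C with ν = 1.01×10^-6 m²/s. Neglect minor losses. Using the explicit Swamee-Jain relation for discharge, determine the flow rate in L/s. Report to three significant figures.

Q ≈ 199 L/s

Swamee-Jain (Type II): Q = -0.965·√(gD⁵h_f/L)·ln[ε/(3.7D) + √(3.17ν²L/(gD³h_f))]
√(gD⁵h_f/L) = √(9.81·0.461⁵·6.56/2310) = 0.02408
ε/(3.7D) = 1.58×10^-4; √(3.17ν²L/(gD³h_f)) = 3.44×10^-5
Q = -0.965·0.02408·ln(1.927×10^-4) = 0.1988 m³/s
Check: V = 1.19 m/s, Re = 5.44×10^5, f = 0.01823, h_f = 6.60 m ≈ 6.56 m ✓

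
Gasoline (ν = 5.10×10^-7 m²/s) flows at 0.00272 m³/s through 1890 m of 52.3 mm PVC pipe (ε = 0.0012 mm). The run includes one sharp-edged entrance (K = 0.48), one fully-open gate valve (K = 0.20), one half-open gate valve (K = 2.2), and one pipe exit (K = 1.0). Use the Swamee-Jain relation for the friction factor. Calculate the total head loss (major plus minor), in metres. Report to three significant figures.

H_L ≈ 50.8 m

V = 4Q/(πD²) = 1.266 m/s; V²/2g = 0.08171 m
Re = 1.30×10^5, ε/D = 2.29×10^-5 → f = 0.01709 (Swamee-Jain)
Major: h_f = f(L/D)·V²/2g = 0.01709·36138·0.08171 = 50.46 m
Minor: ΣK = 3.88; h_m = ΣK·V²/2g = 0.3170 m
Total H_L = 50.46 + 0.3170 = 50.78 m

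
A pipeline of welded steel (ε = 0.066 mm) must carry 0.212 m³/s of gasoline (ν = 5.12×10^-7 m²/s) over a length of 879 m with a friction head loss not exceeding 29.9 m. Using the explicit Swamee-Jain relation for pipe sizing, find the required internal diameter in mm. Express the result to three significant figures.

D ≈ 280 mm

Swamee-Jain (Type III): D = 0.66·[ε^1.25·(LQ²/(gh_f))^4.75 + ν·Q^9.4·(L/(gh_f))^5.2]^0.04
LQ²/(gh_f) = 0.1347; L/(gh_f) = 2.997
Term 1 = ε^1.25·(…)^4.75 = 4.35×10^-10; Term 2 = ν·Q^9.4·(…)^5.2 = 7.17×10^-11
D = 0.66·(4.35×10^-10 + 7.17×10^-11)^0.04 = 0.2804 m = 280 mm
Check: V = 3.43 m/s, Re = 1.88×10^6, f = 0.01476, h_f = 27.8 m ≈ 29.9 m ✓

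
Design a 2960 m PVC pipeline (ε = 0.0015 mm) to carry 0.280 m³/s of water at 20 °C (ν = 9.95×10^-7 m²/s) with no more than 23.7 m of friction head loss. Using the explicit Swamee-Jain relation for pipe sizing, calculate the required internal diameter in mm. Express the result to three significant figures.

Swamee-Jain (Type III): D = 0.66·[ε^1.25·(LQ²/(gh_f))^4.75 + ν·Q^9.4·(L/(gh_f))^5.2]^0.04
LQ²/(gh_f) = 0.9981; L/(gh_f) = 12.73
Term 1 = ε^1.25·(…)^4.75 = 5.20×10^-8; Term 2 = ν·Q^9.4·(…)^5.2 = 3.52×10^-6
D = 0.66·(5.20×10^-8 + 3.52×10^-6)^0.04 = 0.3996 m = 400 mm
Check: V = 2.23 m/s, Re = 8.97×10^5, f = 0.01191, h_f = 22.4 m ≈ 23.7 m ✓

D ≈ 400 mm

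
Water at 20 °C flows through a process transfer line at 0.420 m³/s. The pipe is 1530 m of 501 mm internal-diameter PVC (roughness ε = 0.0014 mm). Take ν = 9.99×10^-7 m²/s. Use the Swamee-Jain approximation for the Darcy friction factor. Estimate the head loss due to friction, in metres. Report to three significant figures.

V = 4Q/(πD²) = 4·0.420/(π·0.501²) = 2.131 m/s
Re = VD/ν = 2.131·0.501/9.99×10^-7 = 1.07×10^6 → turbulent
ε/D = 0.0014/501 = 2.79×10^-6
Swamee-Jain: f = 0.01155
h_f = f(L/D)V²/(2g) = 0.01155·(1530/0.501)·2.131²/(2·9.81) = 8.162 m

h_f ≈ 8.16 m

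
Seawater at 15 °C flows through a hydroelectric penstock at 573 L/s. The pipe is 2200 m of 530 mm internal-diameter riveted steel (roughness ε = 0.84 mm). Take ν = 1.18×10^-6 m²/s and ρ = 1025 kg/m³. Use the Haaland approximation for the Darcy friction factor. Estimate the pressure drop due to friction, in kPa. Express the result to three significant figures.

V = 4Q/(πD²) = 4·0.573/(π·0.530²) = 2.597 m/s
Re = VD/ν = 2.597·0.530/1.18×10^-6 = 1.17×10^6 → turbulent
ε/D = 0.84/530 = 0.00158
Haaland: f = 0.02225
h_f = f(L/D)V²/(2g) = 0.02225·(2200/0.530)·2.597²/(2·9.81) = 31.75 m
Δp = ρg·h_f = 1025·9.81·31.75 = 319.2 kPa

Δp ≈ 319 kPa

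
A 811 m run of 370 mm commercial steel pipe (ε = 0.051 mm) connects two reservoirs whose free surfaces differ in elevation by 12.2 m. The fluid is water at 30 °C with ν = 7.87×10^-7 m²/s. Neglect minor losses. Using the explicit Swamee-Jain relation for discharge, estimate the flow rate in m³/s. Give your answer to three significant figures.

Swamee-Jain (Type II): Q = -0.965·√(gD⁵h_f/L)·ln[ε/(3.7D) + √(3.17ν²L/(gD³h_f))]
√(gD⁵h_f/L) = √(9.81·0.370⁵·12.2/811) = 0.03199
ε/(3.7D) = 3.73×10^-5; √(3.17ν²L/(gD³h_f)) = 1.62×10^-5
Q = -0.965·0.03199·ln(5.346×10^-5) = 0.3037 m³/s
Check: V = 2.82 m/s, Re = 1.33×10^6, f = 0.01378, h_f = 12.3 m ≈ 12.2 m ✓

Q ≈ 0.304 m³/s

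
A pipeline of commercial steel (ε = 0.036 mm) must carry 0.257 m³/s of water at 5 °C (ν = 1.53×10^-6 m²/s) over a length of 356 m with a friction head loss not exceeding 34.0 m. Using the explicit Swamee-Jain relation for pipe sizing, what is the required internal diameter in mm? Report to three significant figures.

Swamee-Jain (Type III): D = 0.66·[ε^1.25·(LQ²/(gh_f))^4.75 + ν·Q^9.4·(L/(gh_f))^5.2]^0.04
LQ²/(gh_f) = 0.07050; L/(gh_f) = 1.067
Term 1 = ε^1.25·(…)^4.75 = 9.42×10^-12; Term 2 = ν·Q^9.4·(…)^5.2 = 6.10×10^-12
D = 0.66·(9.42×10^-12 + 6.10×10^-12)^0.04 = 0.2439 m = 244 mm
Check: V = 5.50 m/s, Re = 8.77×10^5, f = 0.01429, h_f = 32.2 m ≈ 34.0 m ✓

D ≈ 244 mm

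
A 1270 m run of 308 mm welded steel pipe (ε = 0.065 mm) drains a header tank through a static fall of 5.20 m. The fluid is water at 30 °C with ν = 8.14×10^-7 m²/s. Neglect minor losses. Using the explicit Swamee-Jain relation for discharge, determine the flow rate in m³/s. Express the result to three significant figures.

Q ≈ 0.0938 m³/s

Swamee-Jain (Type II): Q = -0.965·√(gD⁵h_f/L)·ln[ε/(3.7D) + √(3.17ν²L/(gD³h_f))]
√(gD⁵h_f/L) = √(9.81·0.308⁵·5.20/1270) = 0.01055
ε/(3.7D) = 5.70×10^-5; √(3.17ν²L/(gD³h_f)) = 4.23×10^-5
Q = -0.965·0.01055·ln(9.934×10^-5) = 0.09385 m³/s
Check: V = 1.26 m/s, Re = 4.77×10^5, f = 0.01568, h_f = 5.23 m ≈ 5.20 m ✓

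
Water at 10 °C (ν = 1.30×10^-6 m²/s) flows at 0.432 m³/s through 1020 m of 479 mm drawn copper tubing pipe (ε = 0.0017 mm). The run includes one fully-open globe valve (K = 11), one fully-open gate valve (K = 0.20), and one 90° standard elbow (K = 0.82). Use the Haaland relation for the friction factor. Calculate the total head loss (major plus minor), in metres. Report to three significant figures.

H_L ≈ 10.9 m

V = 4Q/(πD²) = 2.397 m/s; V²/2g = 0.2929 m
Re = 8.83×10^5, ε/D = 3.55×10^-6 → f = 0.01189 (Haaland)
Major: h_f = f(L/D)·V²/2g = 0.01189·2129·0.2929 = 7.414 m
Minor: ΣK = 12.0; h_m = ΣK·V²/2g = 3.521 m
Total H_L = 7.414 + 3.521 = 10.93 m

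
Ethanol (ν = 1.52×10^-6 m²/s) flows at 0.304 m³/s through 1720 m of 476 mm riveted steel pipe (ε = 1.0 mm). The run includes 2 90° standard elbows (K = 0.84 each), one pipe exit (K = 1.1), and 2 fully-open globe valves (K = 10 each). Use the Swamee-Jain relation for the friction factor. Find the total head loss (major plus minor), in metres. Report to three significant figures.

H_L ≈ 16.4 m

V = 4Q/(πD²) = 1.708 m/s; V²/2g = 0.1487 m
Re = 5.35×10^5, ε/D = 0.00210 → f = 0.02417 (Swamee-Jain)
Major: h_f = f(L/D)·V²/2g = 0.02417·3613·0.1487 = 12.99 m
Minor: ΣK = 22.8; h_m = ΣK·V²/2g = 3.388 m
Total H_L = 12.99 + 3.388 = 16.38 m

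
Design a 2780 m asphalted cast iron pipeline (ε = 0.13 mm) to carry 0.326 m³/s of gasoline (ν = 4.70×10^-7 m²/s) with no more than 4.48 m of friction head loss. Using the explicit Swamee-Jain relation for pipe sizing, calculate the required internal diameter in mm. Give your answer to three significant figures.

D ≈ 611 mm

Swamee-Jain (Type III): D = 0.66·[ε^1.25·(LQ²/(gh_f))^4.75 + ν·Q^9.4·(L/(gh_f))^5.2]^0.04
LQ²/(gh_f) = 6.723; L/(gh_f) = 63.26
Term 1 = ε^1.25·(…)^4.75 = 0.118; Term 2 = ν·Q^9.4·(…)^5.2 = 0.0290
D = 0.66·(0.118 + 0.0290)^0.04 = 0.6113 m = 611 mm
Check: V = 1.11 m/s, Re = 1.44×10^6, f = 0.01465, h_f = 4.19 m ≈ 4.48 m ✓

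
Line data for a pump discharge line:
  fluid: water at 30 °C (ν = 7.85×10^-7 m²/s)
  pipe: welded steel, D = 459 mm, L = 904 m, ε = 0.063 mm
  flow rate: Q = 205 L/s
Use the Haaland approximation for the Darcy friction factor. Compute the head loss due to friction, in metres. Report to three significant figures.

h_f ≈ 2.18 m

V = 4Q/(πD²) = 4·0.205/(π·0.459²) = 1.239 m/s
Re = VD/ν = 1.239·0.459/7.85×10^-7 = 7.24×10^5 → turbulent
ε/D = 0.063/459 = 1.37×10^-4
Haaland: f = 0.01418
h_f = f(L/D)V²/(2g) = 0.01418·(904/0.459)·1.239²/(2·9.81) = 2.185 m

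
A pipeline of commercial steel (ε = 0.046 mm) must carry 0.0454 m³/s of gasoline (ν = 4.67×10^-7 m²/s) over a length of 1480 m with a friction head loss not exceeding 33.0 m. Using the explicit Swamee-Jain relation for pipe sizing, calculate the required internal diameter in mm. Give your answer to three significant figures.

D ≈ 167 mm

Swamee-Jain (Type III): D = 0.66·[ε^1.25·(LQ²/(gh_f))^4.75 + ν·Q^9.4·(L/(gh_f))^5.2]^0.04
LQ²/(gh_f) = 0.009423; L/(gh_f) = 4.572
Term 1 = ε^1.25·(…)^4.75 = 9.03×10^-16; Term 2 = ν·Q^9.4·(…)^5.2 = 3.01×10^-16
D = 0.66·(9.03×10^-16 + 3.01×10^-16)^0.04 = 0.1670 m = 167 mm
Check: V = 2.07 m/s, Re = 7.41×10^5, f = 0.01577, h_f = 30.6 m ≈ 33.0 m ✓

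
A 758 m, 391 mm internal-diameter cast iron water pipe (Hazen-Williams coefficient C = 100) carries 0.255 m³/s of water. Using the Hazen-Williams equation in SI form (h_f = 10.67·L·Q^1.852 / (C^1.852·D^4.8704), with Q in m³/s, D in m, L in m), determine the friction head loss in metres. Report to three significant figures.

h_f ≈ 12.3 m

h_f = 10.67·758·0.255^1.852 / (100^1.852·0.391^4.8704) = 12.33 m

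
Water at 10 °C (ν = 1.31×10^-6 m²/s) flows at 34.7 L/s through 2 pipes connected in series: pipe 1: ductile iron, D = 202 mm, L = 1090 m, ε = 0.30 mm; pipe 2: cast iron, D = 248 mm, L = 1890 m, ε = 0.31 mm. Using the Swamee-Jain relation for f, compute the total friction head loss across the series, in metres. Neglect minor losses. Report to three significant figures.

H ≈ 12.0 m

Pipe 1: V = 1.083 m/s, Re = 1.67×10^5, ε/D = 0.00149, f = 0.02313, h_1 = f(L/D)V²/2g = 7.459 m
Pipe 2: V = 0.7184 m/s, Re = 1.36×10^5, ε/D = 0.00125, f = 0.02264, h_2 = f(L/D)V²/2g = 4.538 m
Series → Q common, losses add: H = Σh = 12.00 m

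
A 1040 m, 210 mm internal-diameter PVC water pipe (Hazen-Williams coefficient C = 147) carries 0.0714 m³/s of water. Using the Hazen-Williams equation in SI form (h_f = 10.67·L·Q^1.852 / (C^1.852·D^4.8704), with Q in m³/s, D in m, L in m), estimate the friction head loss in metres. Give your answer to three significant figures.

h_f ≈ 16.2 m

h_f = 10.67·1040·0.0714^1.852 / (147^1.852·0.210^4.8704) = 16.20 m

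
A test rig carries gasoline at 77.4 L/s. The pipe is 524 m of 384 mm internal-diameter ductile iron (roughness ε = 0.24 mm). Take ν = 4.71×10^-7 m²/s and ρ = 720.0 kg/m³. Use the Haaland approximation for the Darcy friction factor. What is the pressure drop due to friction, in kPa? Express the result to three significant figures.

V = 4Q/(πD²) = 4·0.0774/(π·0.384²) = 0.6683 m/s
Re = VD/ν = 0.6683·0.384/4.71×10^-7 = 5.45×10^5 → turbulent
ε/D = 0.24/384 = 6.25×10^-4
Haaland: f = 0.01827
h_f = f(L/D)V²/(2g) = 0.01827·(524/0.384)·0.6683²/(2·9.81) = 0.5676 m
Δp = ρg·h_f = 720.0·9.81·0.5676 = 4.009 kPa

Δp ≈ 4.01 kPa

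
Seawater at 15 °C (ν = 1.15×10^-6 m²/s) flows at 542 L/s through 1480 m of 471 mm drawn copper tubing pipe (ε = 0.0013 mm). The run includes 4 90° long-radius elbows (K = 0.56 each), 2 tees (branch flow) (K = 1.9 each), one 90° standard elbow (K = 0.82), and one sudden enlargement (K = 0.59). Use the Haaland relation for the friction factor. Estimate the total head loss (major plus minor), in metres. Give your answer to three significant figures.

H_L ≈ 21.0 m

V = 4Q/(πD²) = 3.111 m/s; V²/2g = 0.4932 m
Re = 1.27×10^6, ε/D = 2.76×10^-6 → f = 0.01118 (Haaland)
Major: h_f = f(L/D)·V²/2g = 0.01118·3142·0.4932 = 17.33 m
Minor: ΣK = 7.45; h_m = ΣK·V²/2g = 3.674 m
Total H_L = 17.33 + 3.674 = 21.00 m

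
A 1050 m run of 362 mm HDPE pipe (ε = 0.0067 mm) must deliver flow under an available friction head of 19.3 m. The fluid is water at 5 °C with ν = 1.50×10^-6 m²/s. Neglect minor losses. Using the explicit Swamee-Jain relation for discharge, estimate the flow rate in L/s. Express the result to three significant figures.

Swamee-Jain (Type II): Q = -0.965·√(gD⁵h_f/L)·ln[ε/(3.7D) + √(3.17ν²L/(gD³h_f))]
√(gD⁵h_f/L) = √(9.81·0.362⁵·19.3/1050) = 0.03348
ε/(3.7D) = 5.00×10^-6; √(3.17ν²L/(gD³h_f)) = 2.89×10^-5
Q = -0.965·0.03348·ln(3.388×10^-5) = 0.3325 m³/s
Check: V = 3.23 m/s, Re = 7.80×10^5, f = 0.01249, h_f = 19.3 m ≈ 19.3 m ✓

Q ≈ 333 L/s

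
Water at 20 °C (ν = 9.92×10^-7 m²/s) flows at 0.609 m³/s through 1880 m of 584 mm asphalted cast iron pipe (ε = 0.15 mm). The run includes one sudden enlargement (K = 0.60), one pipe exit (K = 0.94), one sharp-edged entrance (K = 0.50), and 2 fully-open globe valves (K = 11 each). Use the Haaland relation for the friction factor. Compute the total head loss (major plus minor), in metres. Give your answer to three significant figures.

V = 4Q/(πD²) = 2.274 m/s; V²/2g = 0.2635 m
Re = 1.34×10^6, ε/D = 2.57×10^-4 → f = 0.01503 (Haaland)
Major: h_f = f(L/D)·V²/2g = 0.01503·3219·0.2635 = 12.74 m
Minor: ΣK = 24.0; h_m = ΣK·V²/2g = 6.333 m
Total H_L = 12.74 + 6.333 = 19.08 m

H_L ≈ 19.1 m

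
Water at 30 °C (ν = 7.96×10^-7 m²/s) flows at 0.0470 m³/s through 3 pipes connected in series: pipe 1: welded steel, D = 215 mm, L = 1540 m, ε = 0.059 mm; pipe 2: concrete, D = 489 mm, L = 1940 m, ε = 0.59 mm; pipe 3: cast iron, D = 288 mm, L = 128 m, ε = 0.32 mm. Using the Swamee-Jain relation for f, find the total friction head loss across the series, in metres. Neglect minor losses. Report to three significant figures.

H ≈ 10.7 m

Pipe 1: V = 1.295 m/s, Re = 3.50×10^5, ε/D = 2.74×10^-4, f = 0.01664, h_1 = f(L/D)V²/2g = 10.18 m
Pipe 2: V = 0.2503 m/s, Re = 1.54×10^5, ε/D = 0.00121, f = 0.02231, h_2 = f(L/D)V²/2g = 0.2825 m
Pipe 3: V = 0.7215 m/s, Re = 2.61×10^5, ε/D = 0.00111, f = 0.02133, h_3 = f(L/D)V²/2g = 0.2515 m
Series → Q common, losses add: H = Σh = 10.71 m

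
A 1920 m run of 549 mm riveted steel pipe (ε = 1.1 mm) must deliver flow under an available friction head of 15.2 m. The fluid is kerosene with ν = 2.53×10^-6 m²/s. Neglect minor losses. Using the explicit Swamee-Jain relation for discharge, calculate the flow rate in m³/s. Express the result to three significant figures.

Q ≈ 0.447 m³/s

Swamee-Jain (Type II): Q = -0.965·√(gD⁵h_f/L)·ln[ε/(3.7D) + √(3.17ν²L/(gD³h_f))]
√(gD⁵h_f/L) = √(9.81·0.549⁵·15.2/1920) = 0.06224
ε/(3.7D) = 5.42×10^-4; √(3.17ν²L/(gD³h_f)) = 3.97×10^-5
Q = -0.965·0.06224·ln(5.813×10^-4) = 0.4474 m³/s
Check: V = 1.89 m/s, Re = 4.10×10^5, f = 0.02400, h_f = 15.3 m ≈ 15.2 m ✓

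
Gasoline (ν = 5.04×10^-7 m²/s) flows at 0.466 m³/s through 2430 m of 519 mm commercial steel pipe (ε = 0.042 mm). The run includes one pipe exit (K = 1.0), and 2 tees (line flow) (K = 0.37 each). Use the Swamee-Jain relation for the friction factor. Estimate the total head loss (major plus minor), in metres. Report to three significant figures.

V = 4Q/(πD²) = 2.203 m/s; V²/2g = 0.2473 m
Re = 2.27×10^6, ε/D = 8.09×10^-5 → f = 0.01243 (Swamee-Jain)
Major: h_f = f(L/D)·V²/2g = 0.01243·4682·0.2473 = 14.40 m
Minor: ΣK = 1.74; h_m = ΣK·V²/2g = 0.4303 m
Total H_L = 14.40 + 0.4303 = 14.83 m

H_L ≈ 14.8 m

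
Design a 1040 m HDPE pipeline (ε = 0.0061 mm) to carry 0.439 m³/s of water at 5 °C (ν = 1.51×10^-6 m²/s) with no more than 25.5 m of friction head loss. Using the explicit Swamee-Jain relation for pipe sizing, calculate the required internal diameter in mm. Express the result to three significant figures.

Swamee-Jain (Type III): D = 0.66·[ε^1.25·(LQ²/(gh_f))^4.75 + ν·Q^9.4·(L/(gh_f))^5.2]^0.04
LQ²/(gh_f) = 0.8012; L/(gh_f) = 4.157
Term 1 = ε^1.25·(…)^4.75 = 1.06×10^-7; Term 2 = ν·Q^9.4·(…)^5.2 = 1.09×10^-6
D = 0.66·(1.06×10^-7 + 1.09×10^-6)^0.04 = 0.3825 m = 382 mm
Check: V = 3.82 m/s, Re = 9.68×10^5, f = 0.01205, h_f = 24.4 m ≈ 25.5 m ✓

D ≈ 382 mm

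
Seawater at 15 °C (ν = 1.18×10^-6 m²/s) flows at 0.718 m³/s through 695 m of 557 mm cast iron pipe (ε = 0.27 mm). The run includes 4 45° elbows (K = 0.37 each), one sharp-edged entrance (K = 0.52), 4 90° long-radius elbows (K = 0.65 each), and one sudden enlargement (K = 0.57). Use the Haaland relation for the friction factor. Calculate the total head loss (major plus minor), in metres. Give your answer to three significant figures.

V = 4Q/(πD²) = 2.947 m/s; V²/2g = 0.4425 m
Re = 1.39×10^6, ε/D = 4.85×10^-4 → f = 0.01694 (Haaland)
Major: h_f = f(L/D)·V²/2g = 0.01694·1248·0.4425 = 9.356 m
Minor: ΣK = 5.17; h_m = ΣK·V²/2g = 2.288 m
Total H_L = 9.356 + 2.288 = 11.64 m

H_L ≈ 11.6 m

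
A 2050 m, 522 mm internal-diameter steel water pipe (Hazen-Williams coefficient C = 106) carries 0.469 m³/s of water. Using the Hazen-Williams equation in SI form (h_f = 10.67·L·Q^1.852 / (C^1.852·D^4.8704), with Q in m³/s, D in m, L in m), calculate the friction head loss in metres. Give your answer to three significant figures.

h_f = 10.67·2050·0.469^1.852 / (106^1.852·0.522^4.8704) = 22.65 m

h_f ≈ 22.7 m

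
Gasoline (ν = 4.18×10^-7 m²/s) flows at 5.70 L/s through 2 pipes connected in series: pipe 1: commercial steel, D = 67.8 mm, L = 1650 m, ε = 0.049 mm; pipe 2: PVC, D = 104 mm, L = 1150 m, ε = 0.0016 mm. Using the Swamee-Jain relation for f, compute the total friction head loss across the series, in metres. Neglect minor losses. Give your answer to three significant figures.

H ≈ 65.0 m

Pipe 1: V = 1.579 m/s, Re = 2.56×10^5, ε/D = 7.23×10^-4, f = 0.01969, h_1 = f(L/D)V²/2g = 60.87 m
Pipe 2: V = 0.6710 m/s, Re = 1.67×10^5, ε/D = 1.54×10^-5, f = 0.01622, h_2 = f(L/D)V²/2g = 4.116 m
Series → Q common, losses add: H = Σh = 64.98 m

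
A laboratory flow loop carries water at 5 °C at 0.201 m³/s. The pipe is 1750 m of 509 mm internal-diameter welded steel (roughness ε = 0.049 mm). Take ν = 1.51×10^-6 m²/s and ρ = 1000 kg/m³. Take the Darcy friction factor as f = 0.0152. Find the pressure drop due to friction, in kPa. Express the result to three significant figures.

V = 4Q/(πD²) = 4·0.201/(π·0.509²) = 0.9878 m/s
h_f = f(L/D)V²/(2g) = 0.01520·(1750/0.509)·0.9878²/(2·9.81) = 2.599 m
Δp = ρg·h_f = 1000·9.81·2.599 = 25.50 kPa

Δp ≈ 25.5 kPa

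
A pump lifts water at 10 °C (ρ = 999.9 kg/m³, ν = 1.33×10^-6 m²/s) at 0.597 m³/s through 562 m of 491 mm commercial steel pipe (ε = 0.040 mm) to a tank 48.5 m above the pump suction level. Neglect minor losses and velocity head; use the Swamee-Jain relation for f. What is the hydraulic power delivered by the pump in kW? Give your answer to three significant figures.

P_hyd ≈ 328 kW

V = 4Q/(πD²) = 3.153 m/s; Re = 1.16×10^6; ε/D = 8.15×10^-5; f = 0.01305
h_f = f(L/D)V²/2g = 7.567 m
Total head H = z + h_f = 48.5 + 7.567 = 56.07 m
P_hyd = ρgQH = 999.9·9.81·0.597·56.07 = 328.3 kW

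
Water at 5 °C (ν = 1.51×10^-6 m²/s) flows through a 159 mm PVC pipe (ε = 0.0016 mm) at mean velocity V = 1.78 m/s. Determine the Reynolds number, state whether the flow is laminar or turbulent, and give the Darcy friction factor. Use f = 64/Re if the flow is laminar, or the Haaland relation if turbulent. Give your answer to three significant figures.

Re ≈ 1.87×10^5; turbulent; f ≈ 0.0158

Re = VD/ν = 1.780·0.159/1.51×10^-6 = 1.87×10^5
Re > 4000 → turbulent; ε/D = 1.01×10^-5
Haaland: f = 0.01575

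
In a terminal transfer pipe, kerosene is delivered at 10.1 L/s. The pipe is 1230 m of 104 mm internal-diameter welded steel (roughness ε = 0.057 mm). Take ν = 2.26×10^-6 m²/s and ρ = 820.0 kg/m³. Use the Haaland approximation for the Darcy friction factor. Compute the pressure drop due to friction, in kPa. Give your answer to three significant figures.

Δp ≈ 151 kPa

V = 4Q/(πD²) = 4·0.0101/(π·0.104²) = 1.189 m/s
Re = VD/ν = 1.189·0.104/2.26×10^-6 = 5.47×10^4 → turbulent
ε/D = 0.057/104 = 5.48×10^-4
Haaland: f = 0.02207
h_f = f(L/D)V²/(2g) = 0.02207·(1230/0.104)·1.189²/(2·9.81) = 18.81 m
Δp = ρg·h_f = 820.0·9.81·18.81 = 151.3 kPa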